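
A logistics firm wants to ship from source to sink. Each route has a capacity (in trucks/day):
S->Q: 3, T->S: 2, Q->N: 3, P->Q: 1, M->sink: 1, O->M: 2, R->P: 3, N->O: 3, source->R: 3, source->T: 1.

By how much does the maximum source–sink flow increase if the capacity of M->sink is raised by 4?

1

Original max flow = 1.
After raising cap(M->sink), augmenting paths through that edge carry 1 more unit.
New max flow = 2. Increase = 1.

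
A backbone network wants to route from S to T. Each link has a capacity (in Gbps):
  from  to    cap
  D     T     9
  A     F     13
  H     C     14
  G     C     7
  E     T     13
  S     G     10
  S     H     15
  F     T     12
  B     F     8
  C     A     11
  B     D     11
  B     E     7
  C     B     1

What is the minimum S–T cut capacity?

12

Max flow = 12 (via 2 augmenting paths).
In the residual at optimum, the set reachable from S is {C, G, H, S}.
Cut edges: C→B (cap 1), C→A (cap 11). Sum = 12.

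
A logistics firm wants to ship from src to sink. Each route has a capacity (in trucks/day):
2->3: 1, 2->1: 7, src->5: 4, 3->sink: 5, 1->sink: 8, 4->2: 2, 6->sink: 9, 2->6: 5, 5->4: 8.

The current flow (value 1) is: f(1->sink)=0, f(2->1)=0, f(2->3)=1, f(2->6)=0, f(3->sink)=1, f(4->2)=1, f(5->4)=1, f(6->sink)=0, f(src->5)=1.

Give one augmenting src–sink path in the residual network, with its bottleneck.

src->5->4->2->1->sink, bottleneck 1

Residual along src->5->4->2->1->sink: src->5: 3, 5->4: 7, 4->2: 1, 2->1: 7, 1->sink: 8.
Bottleneck = min = 1.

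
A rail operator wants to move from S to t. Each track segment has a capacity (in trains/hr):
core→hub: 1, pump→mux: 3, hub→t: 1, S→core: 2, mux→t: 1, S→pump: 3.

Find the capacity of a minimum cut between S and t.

Max flow = 2 (via 2 augmenting paths).
In the residual at optimum, the set reachable from S is {S, core, mux, pump}.
Cut edges: core→hub (cap 1), mux→t (cap 1). Sum = 2.

2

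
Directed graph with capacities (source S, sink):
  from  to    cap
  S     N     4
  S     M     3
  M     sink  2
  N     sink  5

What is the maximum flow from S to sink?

6

Augment S→N→sink: bottleneck 4. Total 4.
Augment S→M→sink: bottleneck 2. Total 6.
No augmenting path remains in the residual graph.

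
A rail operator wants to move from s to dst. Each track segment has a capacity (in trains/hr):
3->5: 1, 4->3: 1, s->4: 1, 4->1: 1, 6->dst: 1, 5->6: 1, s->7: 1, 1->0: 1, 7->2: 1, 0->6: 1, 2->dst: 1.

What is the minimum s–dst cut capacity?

2

Max flow = 2 (via 2 augmenting paths).
In the residual at optimum, the set reachable from s is {s}.
Cut edges: s->7 (cap 1), s->4 (cap 1). Sum = 2.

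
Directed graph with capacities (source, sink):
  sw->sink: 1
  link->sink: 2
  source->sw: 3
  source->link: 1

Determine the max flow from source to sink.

Augment source->link->sink: bottleneck 1. Total 1.
Augment source->sw->sink: bottleneck 1. Total 2.
No augmenting path remains in the residual graph.

2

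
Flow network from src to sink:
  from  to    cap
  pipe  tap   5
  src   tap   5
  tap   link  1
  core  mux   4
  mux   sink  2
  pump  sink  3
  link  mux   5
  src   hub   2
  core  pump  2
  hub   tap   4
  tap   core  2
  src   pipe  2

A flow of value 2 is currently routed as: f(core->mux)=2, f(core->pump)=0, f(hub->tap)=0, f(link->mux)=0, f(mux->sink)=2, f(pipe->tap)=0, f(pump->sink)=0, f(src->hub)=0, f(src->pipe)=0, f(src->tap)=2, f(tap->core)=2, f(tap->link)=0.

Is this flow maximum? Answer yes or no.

No

Residual path src->tap->link->mux->core->pump->sink has bottleneck 1 > 0.
Pushing 1 along it raises the flow to 3, so the given flow is not maximum.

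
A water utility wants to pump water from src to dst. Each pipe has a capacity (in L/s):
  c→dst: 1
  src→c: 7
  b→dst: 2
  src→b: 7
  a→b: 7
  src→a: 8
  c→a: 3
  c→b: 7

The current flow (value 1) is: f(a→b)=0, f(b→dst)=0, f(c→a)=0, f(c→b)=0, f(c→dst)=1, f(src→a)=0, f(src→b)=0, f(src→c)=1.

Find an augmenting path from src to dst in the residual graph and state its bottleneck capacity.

Residual along src→b→dst: src→b: 7, b→dst: 2.
Bottleneck = min = 2.

src→b→dst, bottleneck 2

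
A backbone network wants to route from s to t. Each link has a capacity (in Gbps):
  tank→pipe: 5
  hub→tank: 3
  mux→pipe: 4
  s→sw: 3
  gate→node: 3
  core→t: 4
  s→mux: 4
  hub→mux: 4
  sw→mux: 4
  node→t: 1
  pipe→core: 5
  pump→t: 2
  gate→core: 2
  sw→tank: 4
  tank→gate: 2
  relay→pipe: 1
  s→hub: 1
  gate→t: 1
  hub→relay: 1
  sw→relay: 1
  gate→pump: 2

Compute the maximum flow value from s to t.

Augment s→hub→tank→gate→t: bottleneck 1. Total 1.
Augment s→mux→pipe→core→t: bottleneck 4. Total 5.
Augment s→sw→tank→gate→pump→t: bottleneck 1. Total 6.
No augmenting path remains in the residual graph.

6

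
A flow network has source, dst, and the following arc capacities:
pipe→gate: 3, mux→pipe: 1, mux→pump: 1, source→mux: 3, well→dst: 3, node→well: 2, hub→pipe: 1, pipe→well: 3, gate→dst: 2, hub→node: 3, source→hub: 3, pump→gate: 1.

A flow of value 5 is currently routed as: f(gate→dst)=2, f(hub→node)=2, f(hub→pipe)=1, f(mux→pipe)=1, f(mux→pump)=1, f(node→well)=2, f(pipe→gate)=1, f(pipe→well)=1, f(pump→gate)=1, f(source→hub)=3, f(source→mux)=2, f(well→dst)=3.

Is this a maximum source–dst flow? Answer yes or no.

Residual reachable from source: {mux, source}; dst is not reachable.
Saturated cut: source→hub, mux→pump, mux→pipe with total capacity 5 = current flow value. Flow is maximum.

Yes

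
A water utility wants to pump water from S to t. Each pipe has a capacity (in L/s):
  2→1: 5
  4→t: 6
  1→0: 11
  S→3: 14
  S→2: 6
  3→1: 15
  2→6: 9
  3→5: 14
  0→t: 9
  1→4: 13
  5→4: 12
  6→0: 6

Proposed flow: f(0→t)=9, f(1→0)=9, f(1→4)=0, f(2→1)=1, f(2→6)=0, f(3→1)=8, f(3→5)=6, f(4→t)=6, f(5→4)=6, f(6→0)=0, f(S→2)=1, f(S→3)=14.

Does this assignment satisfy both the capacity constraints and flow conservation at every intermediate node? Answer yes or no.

Every edge has 0 ≤ f(e) ≤ cap(e).
At each intermediate node, inflow equals outflow.

Yes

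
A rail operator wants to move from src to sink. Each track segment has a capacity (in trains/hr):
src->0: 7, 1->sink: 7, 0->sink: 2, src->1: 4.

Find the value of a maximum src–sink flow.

Augment src->1->sink: bottleneck 4. Total 4.
Augment src->0->sink: bottleneck 2. Total 6.
No augmenting path remains in the residual graph.

6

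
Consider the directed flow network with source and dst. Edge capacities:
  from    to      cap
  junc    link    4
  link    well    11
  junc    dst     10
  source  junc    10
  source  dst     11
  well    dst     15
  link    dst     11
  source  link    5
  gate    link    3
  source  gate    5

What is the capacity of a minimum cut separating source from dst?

Max flow = 29 (via 4 augmenting paths).
In the residual at optimum, the set reachable from source is {gate, source}.
Cut edges: source→junc (cap 10), source→link (cap 5), source→dst (cap 11), gate→link (cap 3). Sum = 29.

29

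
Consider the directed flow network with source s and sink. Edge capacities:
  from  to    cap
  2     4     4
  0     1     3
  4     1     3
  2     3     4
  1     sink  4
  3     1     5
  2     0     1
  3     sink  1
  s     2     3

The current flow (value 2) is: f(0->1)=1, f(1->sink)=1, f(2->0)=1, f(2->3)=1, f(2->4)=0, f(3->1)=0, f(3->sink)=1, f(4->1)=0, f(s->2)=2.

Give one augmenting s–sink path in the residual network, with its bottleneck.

s->2->4->1->sink, bottleneck 1

Residual along s->2->4->1->sink: s->2: 1, 2->4: 4, 4->1: 3, 1->sink: 3.
Bottleneck = min = 1.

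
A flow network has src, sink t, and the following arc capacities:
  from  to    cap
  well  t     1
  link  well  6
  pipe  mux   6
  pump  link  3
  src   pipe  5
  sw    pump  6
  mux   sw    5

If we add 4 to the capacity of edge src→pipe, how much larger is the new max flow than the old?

Original max flow = 1.
Edge src→pipe does not cross the min cut (source side {link, mux, pipe, pump, src, sw, well}), so extra capacity there cannot help.
New max flow = 1. Increase = 0.

0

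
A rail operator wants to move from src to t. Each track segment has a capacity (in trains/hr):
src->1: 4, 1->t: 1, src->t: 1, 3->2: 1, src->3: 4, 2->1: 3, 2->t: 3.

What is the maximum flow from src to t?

3

Augment src->t: bottleneck 1. Total 1.
Augment src->1->t: bottleneck 1. Total 2.
Augment src->3->2->t: bottleneck 1. Total 3.
No augmenting path remains in the residual graph.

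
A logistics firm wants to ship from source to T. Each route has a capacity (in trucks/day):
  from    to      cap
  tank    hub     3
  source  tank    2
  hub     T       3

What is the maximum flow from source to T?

2

Augment source->tank->hub->T: bottleneck 2. Total 2.
No augmenting path remains in the residual graph.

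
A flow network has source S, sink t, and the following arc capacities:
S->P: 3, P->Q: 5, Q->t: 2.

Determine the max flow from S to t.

2

Augment S->P->Q->t: bottleneck 2. Total 2.
No augmenting path remains in the residual graph.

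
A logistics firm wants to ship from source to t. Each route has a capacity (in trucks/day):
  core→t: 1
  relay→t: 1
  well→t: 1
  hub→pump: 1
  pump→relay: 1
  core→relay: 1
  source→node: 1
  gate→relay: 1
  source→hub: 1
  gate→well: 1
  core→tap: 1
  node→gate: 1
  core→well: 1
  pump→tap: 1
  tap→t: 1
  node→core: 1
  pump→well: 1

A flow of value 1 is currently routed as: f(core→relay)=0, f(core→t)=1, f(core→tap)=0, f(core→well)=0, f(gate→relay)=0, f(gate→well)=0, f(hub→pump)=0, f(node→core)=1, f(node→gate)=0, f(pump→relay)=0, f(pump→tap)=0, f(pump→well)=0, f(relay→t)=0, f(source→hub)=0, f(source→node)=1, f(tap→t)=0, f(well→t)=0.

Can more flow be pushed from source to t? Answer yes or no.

Yes

Residual path source→hub→pump→well→t has bottleneck 1 > 0.
Pushing 1 along it raises the flow to 2, so the given flow is not maximum.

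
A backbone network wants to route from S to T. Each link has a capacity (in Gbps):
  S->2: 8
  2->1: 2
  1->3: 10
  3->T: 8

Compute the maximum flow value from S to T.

Augment S->2->1->3->T: bottleneck 2. Total 2.
No augmenting path remains in the residual graph.

2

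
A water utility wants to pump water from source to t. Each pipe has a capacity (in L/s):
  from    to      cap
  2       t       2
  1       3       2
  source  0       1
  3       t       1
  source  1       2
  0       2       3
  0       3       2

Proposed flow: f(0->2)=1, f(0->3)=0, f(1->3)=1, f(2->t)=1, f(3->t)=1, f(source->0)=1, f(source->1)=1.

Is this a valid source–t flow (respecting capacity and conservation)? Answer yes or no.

Every edge has 0 ≤ f(e) ≤ cap(e).
At each intermediate node, inflow equals outflow.

Yes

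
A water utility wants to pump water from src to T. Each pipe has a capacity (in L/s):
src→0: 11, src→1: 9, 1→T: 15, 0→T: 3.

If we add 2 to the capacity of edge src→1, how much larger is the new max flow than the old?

Original max flow = 12.
After raising cap(src→1), augmenting paths through that edge carry 2 more units.
New max flow = 14. Increase = 2.

2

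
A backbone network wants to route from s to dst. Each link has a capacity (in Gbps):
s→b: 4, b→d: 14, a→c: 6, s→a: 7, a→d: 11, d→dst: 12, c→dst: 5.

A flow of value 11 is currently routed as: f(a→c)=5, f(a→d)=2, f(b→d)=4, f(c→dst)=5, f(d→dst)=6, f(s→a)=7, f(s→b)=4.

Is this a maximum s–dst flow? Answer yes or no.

Yes

Residual reachable from s: {s}; dst is not reachable.
Saturated cut: s→a, s→b with total capacity 11 = current flow value. Flow is maximum.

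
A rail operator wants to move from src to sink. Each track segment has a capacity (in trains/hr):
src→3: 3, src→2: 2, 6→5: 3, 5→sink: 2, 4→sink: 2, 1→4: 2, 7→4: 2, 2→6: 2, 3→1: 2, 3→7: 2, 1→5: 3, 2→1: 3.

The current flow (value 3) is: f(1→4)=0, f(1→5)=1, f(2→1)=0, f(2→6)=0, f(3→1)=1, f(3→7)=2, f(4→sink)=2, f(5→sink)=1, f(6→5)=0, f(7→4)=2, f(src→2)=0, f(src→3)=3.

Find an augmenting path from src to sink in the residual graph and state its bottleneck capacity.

src→2→1→5→sink, bottleneck 1

Residual along src→2→1→5→sink: src→2: 2, 2→1: 3, 1→5: 2, 5→sink: 1.
Bottleneck = min = 1.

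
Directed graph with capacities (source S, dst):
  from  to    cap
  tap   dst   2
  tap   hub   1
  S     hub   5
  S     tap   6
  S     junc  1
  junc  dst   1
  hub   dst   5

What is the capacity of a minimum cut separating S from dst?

8

Max flow = 8 (via 3 augmenting paths).
In the residual at optimum, the set reachable from S is {S, hub, tap}.
Cut edges: S->junc (cap 1), tap->dst (cap 2), hub->dst (cap 5). Sum = 8.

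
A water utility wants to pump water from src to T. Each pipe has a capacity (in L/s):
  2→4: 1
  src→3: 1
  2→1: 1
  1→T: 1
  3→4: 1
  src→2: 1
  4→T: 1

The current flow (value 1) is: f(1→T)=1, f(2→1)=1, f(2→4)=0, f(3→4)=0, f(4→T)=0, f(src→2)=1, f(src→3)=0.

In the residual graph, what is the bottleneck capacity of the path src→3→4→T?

1

Residual capacities along the path: src→3: 1, 3→4: 1, 4→T: 1.
Minimum is 1.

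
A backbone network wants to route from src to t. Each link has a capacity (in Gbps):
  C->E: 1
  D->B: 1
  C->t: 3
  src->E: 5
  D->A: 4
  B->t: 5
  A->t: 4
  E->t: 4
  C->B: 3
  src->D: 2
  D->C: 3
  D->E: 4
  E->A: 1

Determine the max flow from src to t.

7

Augment src->E->t: bottleneck 4. Total 4.
Augment src->D->C->t: bottleneck 2. Total 6.
Augment src->E->A->t: bottleneck 1. Total 7.
No augmenting path remains in the residual graph.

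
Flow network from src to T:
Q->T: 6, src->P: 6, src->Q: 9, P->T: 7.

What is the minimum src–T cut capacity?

Max flow = 12 (via 2 augmenting paths).
In the residual at optimum, the set reachable from src is {Q, src}.
Cut edges: src->P (cap 6), Q->T (cap 6). Sum = 12.

12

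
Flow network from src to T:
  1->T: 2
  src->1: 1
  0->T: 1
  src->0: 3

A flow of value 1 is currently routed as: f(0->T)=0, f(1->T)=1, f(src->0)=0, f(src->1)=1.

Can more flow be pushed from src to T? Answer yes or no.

Residual path src->0->T has bottleneck 1 > 0.
Pushing 1 along it raises the flow to 2, so the given flow is not maximum.

Yes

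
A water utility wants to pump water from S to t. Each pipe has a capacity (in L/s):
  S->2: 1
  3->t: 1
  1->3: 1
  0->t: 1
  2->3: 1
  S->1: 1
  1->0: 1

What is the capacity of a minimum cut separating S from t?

Max flow = 2 (via 2 augmenting paths).
In the residual at optimum, the set reachable from S is {S}.
Cut edges: S->1 (cap 1), S->2 (cap 1). Sum = 2.

2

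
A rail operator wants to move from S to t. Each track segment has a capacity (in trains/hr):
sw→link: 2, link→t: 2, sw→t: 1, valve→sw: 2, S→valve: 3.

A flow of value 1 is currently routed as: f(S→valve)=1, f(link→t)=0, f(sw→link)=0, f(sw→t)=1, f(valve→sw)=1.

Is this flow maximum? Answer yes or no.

Residual path S→valve→sw→link→t has bottleneck 1 > 0.
Pushing 1 along it raises the flow to 2, so the given flow is not maximum.

No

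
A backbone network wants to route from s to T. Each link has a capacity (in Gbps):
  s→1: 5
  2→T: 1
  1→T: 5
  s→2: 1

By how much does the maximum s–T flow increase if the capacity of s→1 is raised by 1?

0

Original max flow = 6.
Even with extra capacity on s→1, another cut of capacity 6 remains binding.
New max flow = 6. Increase = 0.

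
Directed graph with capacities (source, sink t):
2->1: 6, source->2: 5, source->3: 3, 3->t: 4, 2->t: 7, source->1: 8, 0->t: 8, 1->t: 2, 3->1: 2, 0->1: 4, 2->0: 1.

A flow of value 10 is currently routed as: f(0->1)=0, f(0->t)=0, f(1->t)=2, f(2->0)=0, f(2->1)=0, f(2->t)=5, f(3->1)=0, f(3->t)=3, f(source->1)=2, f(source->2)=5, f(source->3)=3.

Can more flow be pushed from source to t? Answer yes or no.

Residual reachable from source: {1, source}; t is not reachable.
Saturated cut: source->3, source->2, 1->t with total capacity 10 = current flow value. Flow is maximum.

No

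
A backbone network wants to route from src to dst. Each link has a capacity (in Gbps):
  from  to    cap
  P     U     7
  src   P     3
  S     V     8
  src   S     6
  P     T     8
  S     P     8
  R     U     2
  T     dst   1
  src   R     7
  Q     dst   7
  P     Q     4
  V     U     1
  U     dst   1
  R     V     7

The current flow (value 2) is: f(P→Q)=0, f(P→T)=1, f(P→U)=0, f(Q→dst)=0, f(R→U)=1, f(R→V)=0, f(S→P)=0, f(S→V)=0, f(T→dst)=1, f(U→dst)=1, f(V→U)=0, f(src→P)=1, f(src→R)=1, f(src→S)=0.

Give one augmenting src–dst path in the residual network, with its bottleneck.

src→P→Q→dst, bottleneck 2

Residual along src→P→Q→dst: src→P: 2, P→Q: 4, Q→dst: 7.
Bottleneck = min = 2.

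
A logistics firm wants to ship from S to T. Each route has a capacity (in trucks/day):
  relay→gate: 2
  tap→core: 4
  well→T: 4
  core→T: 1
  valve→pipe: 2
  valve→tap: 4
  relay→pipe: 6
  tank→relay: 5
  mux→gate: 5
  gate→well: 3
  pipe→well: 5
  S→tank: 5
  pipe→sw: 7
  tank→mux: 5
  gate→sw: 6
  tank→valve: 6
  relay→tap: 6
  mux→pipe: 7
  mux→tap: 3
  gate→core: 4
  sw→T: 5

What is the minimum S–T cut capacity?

Max flow = 5 (via 3 augmenting paths).
In the residual at optimum, the set reachable from S is {S}.
Cut edges: S→tank (cap 5). Sum = 5.

5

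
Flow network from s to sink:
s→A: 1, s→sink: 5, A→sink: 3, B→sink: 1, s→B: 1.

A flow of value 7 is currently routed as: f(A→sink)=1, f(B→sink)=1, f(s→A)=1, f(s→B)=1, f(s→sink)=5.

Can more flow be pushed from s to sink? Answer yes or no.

Residual reachable from s: {s}; sink is not reachable.
Saturated cut: s→A, s→B, s→sink with total capacity 7 = current flow value. Flow is maximum.

No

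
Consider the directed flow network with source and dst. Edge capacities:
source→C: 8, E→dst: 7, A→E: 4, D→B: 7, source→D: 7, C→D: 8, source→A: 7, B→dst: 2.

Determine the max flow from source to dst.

Augment source→A→E→dst: bottleneck 4. Total 4.
Augment source→D→B→dst: bottleneck 2. Total 6.
No augmenting path remains in the residual graph.

6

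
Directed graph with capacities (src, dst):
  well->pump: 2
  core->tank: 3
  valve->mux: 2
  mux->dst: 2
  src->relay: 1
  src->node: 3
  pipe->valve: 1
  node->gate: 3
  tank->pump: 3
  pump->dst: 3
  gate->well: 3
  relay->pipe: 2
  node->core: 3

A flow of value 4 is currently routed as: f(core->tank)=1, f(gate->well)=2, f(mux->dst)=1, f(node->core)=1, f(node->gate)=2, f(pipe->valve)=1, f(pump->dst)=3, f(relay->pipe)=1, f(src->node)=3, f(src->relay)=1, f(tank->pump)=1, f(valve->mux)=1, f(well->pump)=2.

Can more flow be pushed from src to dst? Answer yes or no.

No

Residual reachable from src: {src}; dst is not reachable.
Saturated cut: src->relay, src->node with total capacity 4 = current flow value. Flow is maximum.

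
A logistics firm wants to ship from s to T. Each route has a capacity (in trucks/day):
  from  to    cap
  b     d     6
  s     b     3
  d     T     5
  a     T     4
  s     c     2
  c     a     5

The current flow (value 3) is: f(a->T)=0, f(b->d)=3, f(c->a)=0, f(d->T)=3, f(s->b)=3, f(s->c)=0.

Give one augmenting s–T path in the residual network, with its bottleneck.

s->c->a->T, bottleneck 2

Residual along s->c->a->T: s->c: 2, c->a: 5, a->T: 4.
Bottleneck = min = 2.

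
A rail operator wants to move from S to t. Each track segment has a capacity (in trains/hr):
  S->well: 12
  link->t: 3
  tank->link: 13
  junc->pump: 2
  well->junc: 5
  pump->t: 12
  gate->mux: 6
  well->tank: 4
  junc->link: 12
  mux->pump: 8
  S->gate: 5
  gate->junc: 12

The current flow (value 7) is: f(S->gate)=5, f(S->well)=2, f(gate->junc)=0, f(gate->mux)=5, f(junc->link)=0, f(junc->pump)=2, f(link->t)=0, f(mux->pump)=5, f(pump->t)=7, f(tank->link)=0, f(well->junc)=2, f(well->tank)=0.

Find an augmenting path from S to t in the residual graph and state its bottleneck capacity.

S->well->junc->link->t, bottleneck 3

Residual along S->well->junc->link->t: S->well: 10, well->junc: 3, junc->link: 12, link->t: 3.
Bottleneck = min = 3.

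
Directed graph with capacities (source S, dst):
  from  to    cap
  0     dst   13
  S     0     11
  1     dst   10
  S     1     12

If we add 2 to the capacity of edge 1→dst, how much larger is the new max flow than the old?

Original max flow = 21.
After raising cap(1→dst), augmenting paths through that edge carry 2 more units.
New max flow = 23. Increase = 2.

2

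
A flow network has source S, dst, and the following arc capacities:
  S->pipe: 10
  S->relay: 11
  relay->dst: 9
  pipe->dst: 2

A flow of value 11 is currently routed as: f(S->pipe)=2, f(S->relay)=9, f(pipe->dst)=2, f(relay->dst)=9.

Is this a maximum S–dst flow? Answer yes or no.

Residual reachable from S: {S, pipe, relay}; dst is not reachable.
Saturated cut: pipe->dst, relay->dst with total capacity 11 = current flow value. Flow is maximum.

Yes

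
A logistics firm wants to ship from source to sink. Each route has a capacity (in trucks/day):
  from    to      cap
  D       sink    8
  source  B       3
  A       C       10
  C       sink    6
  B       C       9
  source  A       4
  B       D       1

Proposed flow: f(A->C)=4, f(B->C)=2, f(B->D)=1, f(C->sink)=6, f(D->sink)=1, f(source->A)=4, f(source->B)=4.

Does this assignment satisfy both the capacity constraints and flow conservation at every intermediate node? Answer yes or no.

Capacity violated on source->B: flow 4 > capacity 3.

No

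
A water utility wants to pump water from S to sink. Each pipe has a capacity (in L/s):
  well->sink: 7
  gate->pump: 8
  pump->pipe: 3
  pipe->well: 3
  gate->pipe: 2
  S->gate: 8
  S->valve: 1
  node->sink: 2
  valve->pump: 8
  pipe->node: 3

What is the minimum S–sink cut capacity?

5

Max flow = 5 (via 3 augmenting paths).
In the residual at optimum, the set reachable from S is {S, gate, pump, valve}.
Cut edges: gate->pipe (cap 2), pump->pipe (cap 3). Sum = 5.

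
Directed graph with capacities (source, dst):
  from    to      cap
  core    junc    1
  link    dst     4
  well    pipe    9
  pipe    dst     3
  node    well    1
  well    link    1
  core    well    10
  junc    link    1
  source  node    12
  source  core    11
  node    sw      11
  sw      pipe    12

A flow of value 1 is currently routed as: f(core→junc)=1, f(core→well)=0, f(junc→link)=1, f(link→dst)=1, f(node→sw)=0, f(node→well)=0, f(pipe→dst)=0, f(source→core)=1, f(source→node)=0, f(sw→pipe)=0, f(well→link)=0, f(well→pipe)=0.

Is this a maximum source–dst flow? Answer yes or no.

Residual path source→core→well→link→dst has bottleneck 1 > 0.
Pushing 1 along it raises the flow to 2, so the given flow is not maximum.

No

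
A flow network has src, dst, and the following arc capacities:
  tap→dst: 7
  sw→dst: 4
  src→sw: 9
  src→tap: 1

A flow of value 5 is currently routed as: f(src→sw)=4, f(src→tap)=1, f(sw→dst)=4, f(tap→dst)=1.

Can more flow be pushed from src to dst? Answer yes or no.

Residual reachable from src: {src, sw}; dst is not reachable.
Saturated cut: src→tap, sw→dst with total capacity 5 = current flow value. Flow is maximum.

No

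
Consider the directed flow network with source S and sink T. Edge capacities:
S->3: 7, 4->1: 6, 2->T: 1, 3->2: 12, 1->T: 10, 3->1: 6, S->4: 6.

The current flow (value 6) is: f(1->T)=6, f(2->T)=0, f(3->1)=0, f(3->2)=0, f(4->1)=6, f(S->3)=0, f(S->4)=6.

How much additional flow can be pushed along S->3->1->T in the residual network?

Residual capacities along the path: S->3: 7, 3->1: 6, 1->T: 4.
Minimum is 4.

4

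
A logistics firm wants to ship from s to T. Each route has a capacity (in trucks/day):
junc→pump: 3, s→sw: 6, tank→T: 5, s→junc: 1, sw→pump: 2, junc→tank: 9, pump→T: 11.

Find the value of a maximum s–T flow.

Augment s→sw→pump→T: bottleneck 2. Total 2.
Augment s→junc→pump→T: bottleneck 1. Total 3.
No augmenting path remains in the residual graph.

3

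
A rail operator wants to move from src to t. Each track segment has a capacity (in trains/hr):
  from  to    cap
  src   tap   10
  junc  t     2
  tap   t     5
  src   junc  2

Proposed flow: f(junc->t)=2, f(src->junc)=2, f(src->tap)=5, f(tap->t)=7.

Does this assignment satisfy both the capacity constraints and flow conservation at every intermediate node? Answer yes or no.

Capacity violated on tap->t: flow 7 > capacity 5.

No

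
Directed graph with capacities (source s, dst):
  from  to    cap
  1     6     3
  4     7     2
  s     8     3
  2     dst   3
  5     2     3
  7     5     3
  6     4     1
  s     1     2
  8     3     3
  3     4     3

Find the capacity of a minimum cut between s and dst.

Max flow = 2 (via 1 augmenting path).
In the residual at optimum, the set reachable from s is {1, 3, 4, 6, 8, s}.
Cut edges: 4→7 (cap 2). Sum = 2.

2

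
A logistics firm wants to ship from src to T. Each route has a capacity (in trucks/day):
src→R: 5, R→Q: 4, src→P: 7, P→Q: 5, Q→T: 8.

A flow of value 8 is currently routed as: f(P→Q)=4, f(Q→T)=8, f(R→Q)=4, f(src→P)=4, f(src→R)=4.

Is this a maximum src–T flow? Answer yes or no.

Residual reachable from src: {P, Q, R, src}; T is not reachable.
Saturated cut: Q→T with total capacity 8 = current flow value. Flow is maximum.

Yes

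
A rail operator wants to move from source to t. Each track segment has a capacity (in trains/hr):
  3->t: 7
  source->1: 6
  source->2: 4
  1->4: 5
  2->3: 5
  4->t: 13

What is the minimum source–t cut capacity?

Max flow = 9 (via 2 augmenting paths).
In the residual at optimum, the set reachable from source is {1, source}.
Cut edges: 1->4 (cap 5), source->2 (cap 4). Sum = 9.

9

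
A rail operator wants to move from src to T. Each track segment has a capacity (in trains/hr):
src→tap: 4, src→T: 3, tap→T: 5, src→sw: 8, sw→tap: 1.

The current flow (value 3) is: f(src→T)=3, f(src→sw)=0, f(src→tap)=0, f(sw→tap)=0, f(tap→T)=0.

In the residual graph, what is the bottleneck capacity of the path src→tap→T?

Residual capacities along the path: src→tap: 4, tap→T: 5.
Minimum is 4.

4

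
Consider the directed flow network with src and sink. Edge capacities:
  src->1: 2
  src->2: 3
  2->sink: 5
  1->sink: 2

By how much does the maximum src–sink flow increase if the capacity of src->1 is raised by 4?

0

Original max flow = 5.
Even with extra capacity on src->1, another cut of capacity 5 remains binding.
New max flow = 5. Increase = 0.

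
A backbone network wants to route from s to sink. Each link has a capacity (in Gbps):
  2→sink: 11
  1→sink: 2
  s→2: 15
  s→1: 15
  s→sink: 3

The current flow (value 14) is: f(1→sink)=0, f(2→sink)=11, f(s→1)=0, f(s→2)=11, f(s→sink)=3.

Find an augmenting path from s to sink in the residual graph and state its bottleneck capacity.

Residual along s→1→sink: s→1: 15, 1→sink: 2.
Bottleneck = min = 2.

s→1→sink, bottleneck 2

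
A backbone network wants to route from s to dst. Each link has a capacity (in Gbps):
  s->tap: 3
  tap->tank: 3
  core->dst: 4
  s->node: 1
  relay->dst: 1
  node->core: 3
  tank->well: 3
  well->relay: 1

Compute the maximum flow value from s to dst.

Augment s->node->core->dst: bottleneck 1. Total 1.
Augment s->tap->tank->well->relay->dst: bottleneck 1. Total 2.
No augmenting path remains in the residual graph.

2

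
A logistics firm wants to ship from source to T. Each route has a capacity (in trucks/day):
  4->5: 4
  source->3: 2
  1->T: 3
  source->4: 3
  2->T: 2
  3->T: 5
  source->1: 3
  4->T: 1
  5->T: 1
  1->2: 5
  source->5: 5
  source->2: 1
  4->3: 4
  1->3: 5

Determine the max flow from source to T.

10

Augment source->1->T: bottleneck 3. Total 3.
Augment source->4->T: bottleneck 1. Total 4.
Augment source->5->T: bottleneck 1. Total 5.
Augment source->3->T: bottleneck 2. Total 7.
Augment source->2->T: bottleneck 1. Total 8.
Augment source->4->3->T: bottleneck 2. Total 10.
No augmenting path remains in the residual graph.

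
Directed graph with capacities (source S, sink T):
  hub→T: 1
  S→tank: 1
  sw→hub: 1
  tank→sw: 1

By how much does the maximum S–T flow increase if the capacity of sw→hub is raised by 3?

Original max flow = 1.
Edge sw→hub does not cross the min cut (source side {S}), so extra capacity there cannot help.
New max flow = 1. Increase = 0.

0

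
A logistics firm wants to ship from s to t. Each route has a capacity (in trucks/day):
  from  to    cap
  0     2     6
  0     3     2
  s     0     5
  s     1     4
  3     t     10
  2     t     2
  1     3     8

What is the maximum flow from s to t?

8

Augment s->1->3->t: bottleneck 4. Total 4.
Augment s->0->3->t: bottleneck 2. Total 6.
Augment s->0->2->t: bottleneck 2. Total 8.
No augmenting path remains in the residual graph.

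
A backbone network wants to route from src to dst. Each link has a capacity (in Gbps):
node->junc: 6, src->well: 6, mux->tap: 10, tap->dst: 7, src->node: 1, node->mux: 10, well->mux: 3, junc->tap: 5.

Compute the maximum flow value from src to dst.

Augment src->well->mux->tap->dst: bottleneck 3. Total 3.
Augment src->node->mux->tap->dst: bottleneck 1. Total 4.
No augmenting path remains in the residual graph.

4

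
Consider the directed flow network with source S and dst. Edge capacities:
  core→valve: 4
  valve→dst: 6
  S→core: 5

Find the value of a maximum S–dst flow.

Augment S→core→valve→dst: bottleneck 4. Total 4.
No augmenting path remains in the residual graph.

4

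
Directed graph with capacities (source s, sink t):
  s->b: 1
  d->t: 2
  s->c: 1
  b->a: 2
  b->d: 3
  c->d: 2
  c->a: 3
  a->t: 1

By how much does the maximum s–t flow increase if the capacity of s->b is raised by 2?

1

Original max flow = 2.
After raising cap(s->b), augmenting paths through that edge carry 1 more unit.
New max flow = 3. Increase = 1.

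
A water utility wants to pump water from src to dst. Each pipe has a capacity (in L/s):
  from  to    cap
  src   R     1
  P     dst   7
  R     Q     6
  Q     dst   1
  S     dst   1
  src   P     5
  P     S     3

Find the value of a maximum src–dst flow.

Augment src->P->dst: bottleneck 5. Total 5.
Augment src->R->Q->dst: bottleneck 1. Total 6.
No augmenting path remains in the residual graph.

6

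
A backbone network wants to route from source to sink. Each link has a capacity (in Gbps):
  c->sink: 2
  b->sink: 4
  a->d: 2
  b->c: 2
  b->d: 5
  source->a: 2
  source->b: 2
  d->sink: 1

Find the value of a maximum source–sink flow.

3

Augment source->b->sink: bottleneck 2. Total 2.
Augment source->a->d->sink: bottleneck 1. Total 3.
No augmenting path remains in the residual graph.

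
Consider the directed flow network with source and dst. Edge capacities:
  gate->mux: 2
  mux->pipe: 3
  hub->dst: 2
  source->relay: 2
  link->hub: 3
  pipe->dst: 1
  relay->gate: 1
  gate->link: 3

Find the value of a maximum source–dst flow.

Augment source->relay->gate->link->hub->dst: bottleneck 1. Total 1.
No augmenting path remains in the residual graph.

1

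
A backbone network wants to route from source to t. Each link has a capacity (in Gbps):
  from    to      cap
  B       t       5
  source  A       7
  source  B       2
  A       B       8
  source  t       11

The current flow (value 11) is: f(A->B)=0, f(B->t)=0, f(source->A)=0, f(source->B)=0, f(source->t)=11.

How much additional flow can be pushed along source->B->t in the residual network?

Residual capacities along the path: source->B: 2, B->t: 5.
Minimum is 2.

2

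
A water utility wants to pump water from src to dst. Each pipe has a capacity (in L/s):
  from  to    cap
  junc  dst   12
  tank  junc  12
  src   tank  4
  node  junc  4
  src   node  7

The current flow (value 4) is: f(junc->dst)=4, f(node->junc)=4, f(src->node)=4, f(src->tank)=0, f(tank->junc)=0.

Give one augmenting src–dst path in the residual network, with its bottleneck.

src->tank->junc->dst, bottleneck 4

Residual along src->tank->junc->dst: src->tank: 4, tank->junc: 12, junc->dst: 8.
Bottleneck = min = 4.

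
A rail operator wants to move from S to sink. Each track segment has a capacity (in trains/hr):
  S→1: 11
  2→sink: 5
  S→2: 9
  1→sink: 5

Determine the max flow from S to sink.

Augment S→1→sink: bottleneck 5. Total 5.
Augment S→2→sink: bottleneck 5. Total 10.
No augmenting path remains in the residual graph.

10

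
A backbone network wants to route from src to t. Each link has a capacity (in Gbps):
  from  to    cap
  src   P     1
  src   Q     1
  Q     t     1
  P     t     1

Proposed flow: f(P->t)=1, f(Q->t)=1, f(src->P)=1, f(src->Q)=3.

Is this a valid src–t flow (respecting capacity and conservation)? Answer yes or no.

No

Capacity violated on src->Q: flow 3 > capacity 1.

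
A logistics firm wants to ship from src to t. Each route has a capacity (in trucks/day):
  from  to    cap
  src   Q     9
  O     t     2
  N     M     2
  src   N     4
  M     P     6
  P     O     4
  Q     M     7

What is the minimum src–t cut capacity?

2

Max flow = 2 (via 1 augmenting path).
In the residual at optimum, the set reachable from src is {M, N, O, P, Q, src}.
Cut edges: O→t (cap 2). Sum = 2.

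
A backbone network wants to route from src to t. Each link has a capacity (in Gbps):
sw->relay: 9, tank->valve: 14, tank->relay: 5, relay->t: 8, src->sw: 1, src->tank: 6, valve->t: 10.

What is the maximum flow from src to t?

Augment src->sw->relay->t: bottleneck 1. Total 1.
Augment src->tank->relay->t: bottleneck 5. Total 6.
Augment src->tank->valve->t: bottleneck 1. Total 7.
No augmenting path remains in the residual graph.

7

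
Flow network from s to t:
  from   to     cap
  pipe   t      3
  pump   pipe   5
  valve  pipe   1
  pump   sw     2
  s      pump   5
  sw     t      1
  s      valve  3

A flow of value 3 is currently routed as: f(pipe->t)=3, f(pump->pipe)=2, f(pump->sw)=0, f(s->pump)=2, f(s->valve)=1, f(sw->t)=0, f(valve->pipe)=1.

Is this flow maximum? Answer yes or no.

No

Residual path s->pump->sw->t has bottleneck 1 > 0.
Pushing 1 along it raises the flow to 4, so the given flow is not maximum.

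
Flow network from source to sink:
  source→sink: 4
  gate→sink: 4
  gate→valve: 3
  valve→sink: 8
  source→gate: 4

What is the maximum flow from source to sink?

Augment source→sink: bottleneck 4. Total 4.
Augment source→gate→sink: bottleneck 4. Total 8.
No augmenting path remains in the residual graph.

8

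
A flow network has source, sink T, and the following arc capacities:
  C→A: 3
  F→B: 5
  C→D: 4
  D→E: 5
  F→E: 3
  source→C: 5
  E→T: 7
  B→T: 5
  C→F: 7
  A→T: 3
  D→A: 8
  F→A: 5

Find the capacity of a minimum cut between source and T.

5

Max flow = 5 (via 2 augmenting paths).
In the residual at optimum, the set reachable from source is {source}.
Cut edges: source→C (cap 5). Sum = 5.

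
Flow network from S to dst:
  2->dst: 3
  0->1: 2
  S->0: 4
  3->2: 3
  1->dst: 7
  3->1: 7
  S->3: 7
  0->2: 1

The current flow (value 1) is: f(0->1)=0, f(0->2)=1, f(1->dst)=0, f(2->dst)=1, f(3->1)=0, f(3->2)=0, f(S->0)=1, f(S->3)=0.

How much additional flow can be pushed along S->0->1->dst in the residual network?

2

Residual capacities along the path: S->0: 3, 0->1: 2, 1->dst: 7.
Minimum is 2.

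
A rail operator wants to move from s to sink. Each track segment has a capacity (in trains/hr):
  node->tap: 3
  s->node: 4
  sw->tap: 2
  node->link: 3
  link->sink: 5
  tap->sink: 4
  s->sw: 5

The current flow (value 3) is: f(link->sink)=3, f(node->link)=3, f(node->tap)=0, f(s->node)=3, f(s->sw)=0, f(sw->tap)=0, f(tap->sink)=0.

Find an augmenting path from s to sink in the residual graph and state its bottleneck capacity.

Residual along s->node->tap->sink: s->node: 1, node->tap: 3, tap->sink: 4.
Bottleneck = min = 1.

s->node->tap->sink, bottleneck 1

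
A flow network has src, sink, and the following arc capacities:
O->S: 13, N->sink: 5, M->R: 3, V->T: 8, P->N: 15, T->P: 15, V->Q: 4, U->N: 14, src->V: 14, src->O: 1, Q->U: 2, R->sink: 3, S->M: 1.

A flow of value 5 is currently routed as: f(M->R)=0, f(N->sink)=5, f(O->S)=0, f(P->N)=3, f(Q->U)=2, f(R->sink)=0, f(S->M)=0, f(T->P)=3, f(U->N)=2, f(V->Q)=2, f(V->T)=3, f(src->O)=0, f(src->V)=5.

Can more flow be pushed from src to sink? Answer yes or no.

Yes

Residual path src->O->S->M->R->sink has bottleneck 1 > 0.
Pushing 1 along it raises the flow to 6, so the given flow is not maximum.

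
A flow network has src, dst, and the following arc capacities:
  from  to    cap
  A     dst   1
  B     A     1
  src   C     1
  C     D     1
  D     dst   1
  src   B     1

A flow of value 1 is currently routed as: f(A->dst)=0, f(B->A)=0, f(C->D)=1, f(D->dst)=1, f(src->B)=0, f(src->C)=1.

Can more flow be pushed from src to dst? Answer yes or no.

Residual path src->B->A->dst has bottleneck 1 > 0.
Pushing 1 along it raises the flow to 2, so the given flow is not maximum.

Yes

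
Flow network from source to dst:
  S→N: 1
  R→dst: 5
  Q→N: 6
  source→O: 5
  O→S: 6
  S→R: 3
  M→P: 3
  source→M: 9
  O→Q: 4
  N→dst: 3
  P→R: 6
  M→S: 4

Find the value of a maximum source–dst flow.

Augment source→O→Q→N→dst: bottleneck 3. Total 3.
Augment source→O→S→R→dst: bottleneck 2. Total 5.
Augment source→M→S→R→dst: bottleneck 1. Total 6.
Augment source→M→P→R→dst: bottleneck 2. Total 8.
No augmenting path remains in the residual graph.

8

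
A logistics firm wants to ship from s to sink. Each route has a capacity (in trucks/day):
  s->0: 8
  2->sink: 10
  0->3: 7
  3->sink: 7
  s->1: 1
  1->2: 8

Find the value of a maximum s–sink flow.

8

Augment s->0->3->sink: bottleneck 7. Total 7.
Augment s->1->2->sink: bottleneck 1. Total 8.
No augmenting path remains in the residual graph.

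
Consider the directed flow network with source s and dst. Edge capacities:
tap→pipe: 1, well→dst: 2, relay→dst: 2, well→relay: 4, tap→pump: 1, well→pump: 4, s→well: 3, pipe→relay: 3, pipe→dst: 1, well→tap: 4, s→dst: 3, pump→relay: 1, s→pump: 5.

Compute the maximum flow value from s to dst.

7

Augment s→dst: bottleneck 3. Total 3.
Augment s→well→dst: bottleneck 2. Total 5.
Augment s→well→relay→dst: bottleneck 1. Total 6.
Augment s→pump→relay→dst: bottleneck 1. Total 7.
No augmenting path remains in the residual graph.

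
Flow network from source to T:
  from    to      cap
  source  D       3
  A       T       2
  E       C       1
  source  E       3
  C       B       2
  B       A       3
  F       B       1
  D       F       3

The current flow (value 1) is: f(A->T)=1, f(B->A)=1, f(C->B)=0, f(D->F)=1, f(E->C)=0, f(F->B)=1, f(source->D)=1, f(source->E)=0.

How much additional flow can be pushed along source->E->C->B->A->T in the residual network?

1

Residual capacities along the path: source->E: 3, E->C: 1, C->B: 2, B->A: 2, A->T: 1.
Minimum is 1.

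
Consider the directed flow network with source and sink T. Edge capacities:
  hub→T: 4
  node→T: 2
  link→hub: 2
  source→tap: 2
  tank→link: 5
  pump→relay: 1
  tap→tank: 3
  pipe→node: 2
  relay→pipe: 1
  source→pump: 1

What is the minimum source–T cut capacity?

3

Max flow = 3 (via 2 augmenting paths).
In the residual at optimum, the set reachable from source is {source}.
Cut edges: source→tap (cap 2), source→pump (cap 1). Sum = 3.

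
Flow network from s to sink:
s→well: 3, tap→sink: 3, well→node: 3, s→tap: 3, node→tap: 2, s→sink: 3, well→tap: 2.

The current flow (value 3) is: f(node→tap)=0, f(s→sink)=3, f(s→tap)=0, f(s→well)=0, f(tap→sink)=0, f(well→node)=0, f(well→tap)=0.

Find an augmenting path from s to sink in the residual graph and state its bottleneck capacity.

s→tap→sink, bottleneck 3

Residual along s→tap→sink: s→tap: 3, tap→sink: 3.
Bottleneck = min = 3.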